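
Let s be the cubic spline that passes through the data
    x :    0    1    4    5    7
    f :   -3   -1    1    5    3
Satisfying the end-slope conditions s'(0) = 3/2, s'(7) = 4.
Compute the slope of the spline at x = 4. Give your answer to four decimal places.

With M_i denoting the second derivative at x_i, h_i = 1, 3, 1, 2, and Δ_i = (y_(i+1) − y_i)/h_i = 2, 2/3, 4, -1:
  1·M_0 + 8·M_1 + 3·M_2 = 6(Δ_1 - Δ_0) = -8
  3·M_1 + 8·M_2 + 1·M_3 = 6(Δ_2 - Δ_1) = 20
  1·M_2 + 6·M_3 + 2·M_4 = 6(Δ_3 - Δ_2) = -30
Clamped end conditions give two more equations: 2h_0·M_0 + h_0·M_1 = 6(Δ_0 - s'(0)) = 3 and h_3·M_3 + 2h_3·M_4 = 6(s'(7) - Δ_3) = 30.
Solving: M_0 = 172/55, M_1 = -179/55, M_2 = 164/33, M_3 = -1649/165, M_4 = 2062/165.
On [4, 5], s'(x) = b_2 + 2c_2·(x - 4) + 3d_2·(x - 4)² with b_2 = Δ_2 - h_2(2M_2 + M_3)/6 = 441/110, c_2 = M_2/2 = 82/33, d_2 = (M_3 - M_2)/(6h_2) = -823/330. So s'(4) = 441/110.

4.0091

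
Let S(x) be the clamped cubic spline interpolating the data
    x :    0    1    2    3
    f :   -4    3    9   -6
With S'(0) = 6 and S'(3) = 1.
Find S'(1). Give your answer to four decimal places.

10.6667

Write m_i for S''(x_i). With h_i = 1, 1, 1 and divided differences Δ_i = 7, 6, -15, the continuity of S' gives the tridiagonal system
  1·m_0 + 4·m_1 + 1·m_2 = 6(Δ_1 - Δ_0) = -6
  1·m_1 + 4·m_2 + 1·m_3 = 6(Δ_2 - Δ_1) = -126
Clamped end conditions give two more equations: 2h_0·m_0 + h_0·m_1 = 6(Δ_0 - S'(0)) = 6 and h_2·m_2 + 2h_2·m_3 = 6(S'(3) - Δ_2) = 96.
Forward elimination and back-substitution give m_0 = -10/3, m_1 = 38/3, m_2 = -160/3, m_3 = 224/3.
On [1, 2], S'(x) = b_1 + 2c_1·(x - 1) + 3d_1·(x - 1)² with b_1 = Δ_1 - h_1(2m_1 + m_2)/6 = 32/3, c_1 = m_1/2 = 19/3, d_1 = (m_2 - m_1)/(6h_1) = -11. So S'(1) = 32/3.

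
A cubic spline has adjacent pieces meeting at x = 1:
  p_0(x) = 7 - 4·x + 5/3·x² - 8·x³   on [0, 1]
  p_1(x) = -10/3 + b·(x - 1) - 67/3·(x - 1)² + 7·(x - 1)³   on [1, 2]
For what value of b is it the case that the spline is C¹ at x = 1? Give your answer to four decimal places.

-24.6667

p_0'(x) = -4 + 10/3·x - 24·x², so p_0'(1) = -74/3. On the right, p_1'(1) = b, so b = -74/3.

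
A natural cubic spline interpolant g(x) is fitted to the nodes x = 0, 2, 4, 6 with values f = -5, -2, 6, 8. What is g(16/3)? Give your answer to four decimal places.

Put M_i = g'' at the i-th knot. Here h = (2, 2, 2) and Δ = (3/2, 4, 1), so the interior equations h_(i-1)·M_(i-1) + 2(h_(i-1)+h_i)·M_i + h_i·M_(i+1) = 6(Δ_i − Δ_(i-1)) read
  2·M_0 + 8·M_1 + 2·M_2 = 6(Δ_1 - Δ_0) = 15
  2·M_1 + 8·M_2 + 2·M_3 = 6(Δ_2 - Δ_1) = -18
Natural end conditions: M_0 = M_3 = 0.
Forward elimination and back-substitution give M_0 = 0, M_1 = 13/5, M_2 = -29/10, M_3 = 0.
On [4, 6], g(x) = 6 + 44/15·(x - 4) - 29/20·(x - 4)² + 29/120·(x - 4)³.
With (x - 4) = 4/3: g(16/3) = 3202/405.

7.9062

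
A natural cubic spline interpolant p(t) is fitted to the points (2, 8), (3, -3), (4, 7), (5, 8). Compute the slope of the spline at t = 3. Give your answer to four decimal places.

1.4000

With σ_i denoting the second derivative at x_i, h_i = 1, 1, 1, and Δ_i = (y_(i+1) − y_i)/h_i = -11, 10, 1:
  1·σ_0 + 4·σ_1 + 1·σ_2 = 6(Δ_1 - Δ_0) = 126
  1·σ_1 + 4·σ_2 + 1·σ_3 = 6(Δ_2 - Δ_1) = -54
Natural end conditions: σ_0 = σ_3 = 0.
Hence σ_0 = 0, σ_1 = 186/5, σ_2 = -114/5, σ_3 = 0.
On [3, 4], p'(t) = b_1 + 2c_1·(t - 3) + 3d_1·(t - 3)² with b_1 = Δ_1 - h_1(2σ_1 + σ_2)/6 = 7/5, c_1 = σ_1/2 = 93/5, d_1 = (σ_2 - σ_1)/(6h_1) = -10. So p'(3) = 7/5.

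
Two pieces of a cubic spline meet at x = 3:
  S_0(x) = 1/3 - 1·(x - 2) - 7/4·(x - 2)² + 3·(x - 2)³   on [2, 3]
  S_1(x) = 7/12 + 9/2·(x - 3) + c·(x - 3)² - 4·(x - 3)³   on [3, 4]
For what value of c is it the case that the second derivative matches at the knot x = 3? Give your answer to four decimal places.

7.2500

S_0''(x) = -7/2 + 18·(x - 2), so S_0''(3) = 29/2. On the right, S_1''(3) = 2c, so c = 29/4.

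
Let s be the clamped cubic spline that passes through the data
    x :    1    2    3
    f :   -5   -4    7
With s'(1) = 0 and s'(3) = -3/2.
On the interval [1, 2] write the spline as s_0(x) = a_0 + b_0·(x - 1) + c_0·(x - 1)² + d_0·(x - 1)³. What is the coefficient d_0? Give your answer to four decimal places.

Put m_i = s'' at the i-th knot. Here h = (1, 1) and Δ = (1, 11), so the interior equations h_(i-1)·m_(i-1) + 2(h_(i-1)+h_i)·m_i + h_i·m_(i+1) = 6(Δ_i − Δ_(i-1)) read
  1·m_0 + 4·m_1 + 1·m_2 = 6(Δ_1 - Δ_0) = 60
Clamped end conditions give two more equations: 2h_0·m_0 + h_0·m_1 = 6(Δ_0 - s'(1)) = 6 and h_1·m_1 + 2h_1·m_2 = 6(s'(3) - Δ_1) = -75.
Hence m_0 = -51/4, m_1 = 63/2, m_2 = -213/4.
On [1, 2], with s_0(x) = a_0 + b_0·(x - 1) + c_0·(x - 1)² + d_0·(x - 1)³: c_0 = m_0/2 = -51/8, d_0 = (m_1 - m_0)/(6h_0) = 59/8, b_0 = Δ_0 - h_0(2m_0 + m_1)/6 = 0.

7.3750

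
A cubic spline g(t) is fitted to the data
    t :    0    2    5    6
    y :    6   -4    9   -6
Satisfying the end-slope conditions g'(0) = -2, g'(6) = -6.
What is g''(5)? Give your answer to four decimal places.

Put M_i = g'' at the i-th knot. Here h = (2, 3, 1) and Δ = (-5, 13/3, -15), so the interior equations h_(i-1)·M_(i-1) + 2(h_(i-1)+h_i)·M_i + h_i·M_(i+1) = 6(Δ_i − Δ_(i-1)) read
  2·M_0 + 10·M_1 + 3·M_2 = 6(Δ_1 - Δ_0) = 56
  3·M_1 + 8·M_2 + 1·M_3 = 6(Δ_2 - Δ_1) = -116
Clamped end conditions give two more equations: 2h_0·M_0 + h_0·M_1 = 6(Δ_0 - g'(0)) = -18 and h_2·M_2 + 2h_2·M_3 = 6(g'(6) - Δ_2) = 54.
Solving the tridiagonal system: M_0 = -37/3, M_1 = 47/3, M_2 = -76/3, M_3 = 119/3.

-25.3333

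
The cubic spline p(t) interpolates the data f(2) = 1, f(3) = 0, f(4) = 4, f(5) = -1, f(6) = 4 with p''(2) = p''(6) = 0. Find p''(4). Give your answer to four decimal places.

Let m_i = p''(x_i). Step sizes h_i = 1, 1, 1, 1; slopes of the chords Δ_i = (y_(i+1) - y_i)/h_i = -1, 4, -5, 5.
  1·m_0 + 4·m_1 + 1·m_2 = 6(Δ_1 - Δ_0) = 30
  1·m_1 + 4·m_2 + 1·m_3 = 6(Δ_2 - Δ_1) = -54
  1·m_2 + 4·m_3 + 1·m_4 = 6(Δ_3 - Δ_2) = 60
Natural end conditions: m_0 = m_4 = 0.
Solving: m_0 = 0, m_1 = 363/28, m_2 = -153/7, m_3 = 573/28, m_4 = 0.

-21.8571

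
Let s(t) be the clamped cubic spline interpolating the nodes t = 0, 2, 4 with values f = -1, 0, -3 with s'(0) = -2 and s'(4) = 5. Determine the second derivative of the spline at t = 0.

7

Put M_i = s'' at the i-th knot. Here h = (2, 2) and Δ = (1/2, -3/2), so the interior equations h_(i-1)·M_(i-1) + 2(h_(i-1)+h_i)·M_i + h_i·M_(i+1) = 6(Δ_i − Δ_(i-1)) read
  2·M_0 + 8·M_1 + 2·M_2 = 6(Δ_1 - Δ_0) = -12
Clamped end conditions give two more equations: 2h_0·M_0 + h_0·M_1 = 6(Δ_0 - s'(0)) = 15 and h_1·M_1 + 2h_1·M_2 = 6(s'(4) - Δ_1) = 39.
Solving the tridiagonal system: M_0 = 7, M_1 = -13/2, M_2 = 13.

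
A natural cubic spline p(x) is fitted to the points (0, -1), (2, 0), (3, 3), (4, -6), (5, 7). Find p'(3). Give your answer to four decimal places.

-5.7500

Write m_i for p''(x_i). With h_i = 2, 1, 1, 1 and divided differences Δ_i = 1/2, 3, -9, 13, the continuity of p' gives the tridiagonal system
  2·m_0 + 6·m_1 + 1·m_2 = 6(Δ_1 - Δ_0) = 15
  1·m_1 + 4·m_2 + 1·m_3 = 6(Δ_2 - Δ_1) = -72
  1·m_2 + 4·m_3 + 1·m_4 = 6(Δ_3 - Δ_2) = 132
Natural end conditions: m_0 = m_4 = 0.
Hence m_0 = 0, m_1 = 15/2, m_2 = -30, m_3 = 81/2, m_4 = 0.
On [3, 4], p'(x) = b_2 + 2c_2·(x - 3) + 3d_2·(x - 3)² with b_2 = Δ_2 - h_2(2m_2 + m_3)/6 = -23/4, c_2 = m_2/2 = -15, d_2 = (m_3 - m_2)/(6h_2) = 47/4. So p'(3) = -23/4.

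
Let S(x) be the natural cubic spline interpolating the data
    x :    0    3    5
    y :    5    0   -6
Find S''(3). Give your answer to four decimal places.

-0.8000

Let σ_i = S''(x_i). Step sizes h_i = 3, 2; slopes of the chords Δ_i = (y_(i+1) - y_i)/h_i = -5/3, -3.
  3·σ_0 + 10·σ_1 + 2·σ_2 = 6(Δ_1 - Δ_0) = -8
Natural end conditions: σ_0 = σ_2 = 0.
Forward elimination and back-substitution give σ_0 = 0, σ_1 = -4/5, σ_2 = 0.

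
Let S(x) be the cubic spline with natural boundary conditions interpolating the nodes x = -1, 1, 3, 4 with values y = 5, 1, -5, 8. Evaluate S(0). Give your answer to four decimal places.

Put M_i = S'' at the i-th knot. Here h = (2, 2, 1) and Δ = (-2, -3, 13), so the interior equations h_(i-1)·M_(i-1) + 2(h_(i-1)+h_i)·M_i + h_i·M_(i+1) = 6(Δ_i − Δ_(i-1)) read
  2·M_0 + 8·M_1 + 2·M_2 = 6(Δ_1 - Δ_0) = -6
  2·M_1 + 6·M_2 + 1·M_3 = 6(Δ_2 - Δ_1) = 96
Natural end conditions: M_0 = M_3 = 0.
Forward elimination and back-substitution give M_0 = 0, M_1 = -57/11, M_2 = 195/11, M_3 = 0.
On [-1, 1], S(x) = 5 - 3/11·(x + 1) + 0·(x + 1)² - 19/44·(x + 1)³.
With (x + 1) = 1: S(0) = 189/44.

4.2955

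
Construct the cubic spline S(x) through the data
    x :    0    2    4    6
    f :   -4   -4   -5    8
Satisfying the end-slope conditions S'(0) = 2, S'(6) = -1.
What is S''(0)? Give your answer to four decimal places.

Put M_i = S'' at the i-th knot. Here h = (2, 2, 2) and Δ = (0, -1/2, 13/2), so the interior equations h_(i-1)·M_(i-1) + 2(h_(i-1)+h_i)·M_i + h_i·M_(i+1) = 6(Δ_i − Δ_(i-1)) read
  2·M_0 + 8·M_1 + 2·M_2 = 6(Δ_1 - Δ_0) = -3
  2·M_1 + 8·M_2 + 2·M_3 = 6(Δ_2 - Δ_1) = 42
Clamped end conditions give two more equations: 2h_0·M_0 + h_0·M_1 = 6(Δ_0 - S'(0)) = -12 and h_2·M_2 + 2h_2·M_3 = 6(S'(6) - Δ_2) = -45.
Hence M_0 = -9/5, M_1 = -12/5, M_2 = 99/10, M_3 = -81/5.

-1.8000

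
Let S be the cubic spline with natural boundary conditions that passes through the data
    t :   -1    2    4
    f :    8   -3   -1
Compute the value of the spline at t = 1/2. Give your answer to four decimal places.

Put M_i = S'' at the i-th knot. Here h = (3, 2) and Δ = (-11/3, 1), so the interior equations h_(i-1)·M_(i-1) + 2(h_(i-1)+h_i)·M_i + h_i·M_(i+1) = 6(Δ_i − Δ_(i-1)) read
  3·M_0 + 10·M_1 + 2·M_2 = 6(Δ_1 - Δ_0) = 28
Natural end conditions: M_0 = M_2 = 0.
Solving the tridiagonal system: M_0 = 0, M_1 = 14/5, M_2 = 0.
On [-1, 2], S(t) = 8 - 76/15·(t + 1) + 0·(t + 1)² + 7/45·(t + 1)³.
With (t + 1) = 3/2: S(1/2) = 37/40.

0.9250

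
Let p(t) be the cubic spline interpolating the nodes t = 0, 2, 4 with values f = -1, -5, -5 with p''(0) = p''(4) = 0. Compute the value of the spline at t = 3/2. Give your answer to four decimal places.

Put m_i = p'' at the i-th knot. Here h = (2, 2) and Δ = (-2, 0), so the interior equations h_(i-1)·m_(i-1) + 2(h_(i-1)+h_i)·m_i + h_i·m_(i+1) = 6(Δ_i − Δ_(i-1)) read
  2·m_0 + 8·m_1 + 2·m_2 = 6(Δ_1 - Δ_0) = 12
Natural end conditions: m_0 = m_2 = 0.
Solving the tridiagonal system: m_0 = 0, m_1 = 3/2, m_2 = 0.
On [0, 2], p(t) = -1 - 5/2·t + 0·t² + 1/8·t³.
With t = 3/2: p(3/2) = -277/64.

-4.3281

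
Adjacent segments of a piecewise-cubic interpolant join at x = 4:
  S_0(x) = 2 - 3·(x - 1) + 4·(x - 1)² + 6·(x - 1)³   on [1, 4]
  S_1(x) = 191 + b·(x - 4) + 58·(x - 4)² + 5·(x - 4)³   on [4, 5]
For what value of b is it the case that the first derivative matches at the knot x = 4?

S_0'(x) = -3 + 8·(x - 1) + 18·(x - 1)², so S_0'(4) = 183. On the right, S_1'(4) = b, so b = 183.

183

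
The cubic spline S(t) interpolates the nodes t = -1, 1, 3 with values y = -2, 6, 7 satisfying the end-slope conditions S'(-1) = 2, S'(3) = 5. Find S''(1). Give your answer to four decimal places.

-6.7500

Put σ_i = S'' at the i-th knot. Here h = (2, 2) and Δ = (4, 1/2), so the interior equations h_(i-1)·σ_(i-1) + 2(h_(i-1)+h_i)·σ_i + h_i·σ_(i+1) = 6(Δ_i − Δ_(i-1)) read
  2·σ_0 + 8·σ_1 + 2·σ_2 = 6(Δ_1 - Δ_0) = -21
Clamped end conditions give two more equations: 2h_0·σ_0 + h_0·σ_1 = 6(Δ_0 - S'(-1)) = 12 and h_1·σ_1 + 2h_1·σ_2 = 6(S'(3) - Δ_1) = 27.
Solving: σ_0 = 51/8, σ_1 = -27/4, σ_2 = 81/8.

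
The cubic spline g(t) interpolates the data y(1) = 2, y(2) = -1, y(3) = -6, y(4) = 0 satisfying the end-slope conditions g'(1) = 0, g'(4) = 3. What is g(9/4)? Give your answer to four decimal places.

-2.7563

Put σ_i = g'' at the i-th knot. Here h = (1, 1, 1) and Δ = (-3, -5, 6), so the interior equations h_(i-1)·σ_(i-1) + 2(h_(i-1)+h_i)·σ_i + h_i·σ_(i+1) = 6(Δ_i − Δ_(i-1)) read
  1·σ_0 + 4·σ_1 + 1·σ_2 = 6(Δ_1 - Δ_0) = -12
  1·σ_1 + 4·σ_2 + 1·σ_3 = 6(Δ_2 - Δ_1) = 66
Clamped end conditions give two more equations: 2h_0·σ_0 + h_0·σ_1 = 6(Δ_0 - g'(1)) = -18 and h_2·σ_2 + 2h_2·σ_3 = 6(g'(4) - Δ_2) = -18.
Solving: σ_0 = -26/5, σ_1 = -38/5, σ_2 = 118/5, σ_3 = -104/5.
On [2, 3], g(t) = -1 - 32/5·(t - 2) - 19/5·(t - 2)² + 26/5·(t - 2)³.
With (t - 2) = 1/4: g(9/4) = -441/160.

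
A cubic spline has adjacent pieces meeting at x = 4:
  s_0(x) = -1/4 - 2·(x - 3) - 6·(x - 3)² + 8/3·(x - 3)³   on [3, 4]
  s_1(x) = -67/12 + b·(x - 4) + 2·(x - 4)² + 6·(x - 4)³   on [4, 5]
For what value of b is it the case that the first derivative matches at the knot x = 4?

s_0'(x) = -2 - 12·(x - 3) + 8·(x - 3)², so s_0'(4) = -6. On the right, s_1'(4) = b, so b = -6.

-6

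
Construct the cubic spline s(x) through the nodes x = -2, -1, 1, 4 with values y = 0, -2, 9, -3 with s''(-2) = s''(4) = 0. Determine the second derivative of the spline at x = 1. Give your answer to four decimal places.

Put M_i = s'' at the i-th knot. Here h = (1, 2, 3) and Δ = (-2, 11/2, -4), so the interior equations h_(i-1)·M_(i-1) + 2(h_(i-1)+h_i)·M_i + h_i·M_(i+1) = 6(Δ_i − Δ_(i-1)) read
  1·M_0 + 6·M_1 + 2·M_2 = 6(Δ_1 - Δ_0) = 45
  2·M_1 + 10·M_2 + 3·M_3 = 6(Δ_2 - Δ_1) = -57
Natural end conditions: M_0 = M_3 = 0.
Solving: M_0 = 0, M_1 = 141/14, M_2 = -54/7, M_3 = 0.

-7.7143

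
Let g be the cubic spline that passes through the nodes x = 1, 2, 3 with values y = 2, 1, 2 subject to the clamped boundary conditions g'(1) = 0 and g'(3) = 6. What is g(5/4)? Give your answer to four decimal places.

1.9141

With M_i denoting the second derivative at x_i, h_i = 1, 1, and Δ_i = (y_(i+1) − y_i)/h_i = -1, 1:
  1·M_0 + 4·M_1 + 1·M_2 = 6(Δ_1 - Δ_0) = 12
Clamped end conditions give two more equations: 2h_0·M_0 + h_0·M_1 = 6(Δ_0 - g'(1)) = -6 and h_1·M_1 + 2h_1·M_2 = 6(g'(3) - Δ_1) = 30.
Solving: M_0 = -3, M_1 = 0, M_2 = 15.
On [1, 2], g(x) = 2 + 0·(x - 1) - 3/2·(x - 1)² + 1/2·(x - 1)³.
With (x - 1) = 1/4: g(5/4) = 245/128.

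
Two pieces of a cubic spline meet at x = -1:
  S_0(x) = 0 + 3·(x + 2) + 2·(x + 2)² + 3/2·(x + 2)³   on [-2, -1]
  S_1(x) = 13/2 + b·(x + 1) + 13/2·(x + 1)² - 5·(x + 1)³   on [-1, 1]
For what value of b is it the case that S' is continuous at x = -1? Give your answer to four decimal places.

S_0'(x) = 3 + 4·(x + 2) + 9/2·(x + 2)², so S_0'(-1) = 23/2. On the right, S_1'(-1) = b, so b = 23/2.

11.5000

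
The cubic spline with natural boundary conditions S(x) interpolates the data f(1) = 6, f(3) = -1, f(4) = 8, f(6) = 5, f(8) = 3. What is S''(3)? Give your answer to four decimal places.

Put σ_i = S'' at the i-th knot. Here h = (2, 1, 2, 2) and Δ = (-7/2, 9, -3/2, -1), so the interior equations h_(i-1)·σ_(i-1) + 2(h_(i-1)+h_i)·σ_i + h_i·σ_(i+1) = 6(Δ_i − Δ_(i-1)) read
  2·σ_0 + 6·σ_1 + 1·σ_2 = 6(Δ_1 - Δ_0) = 75
  1·σ_1 + 6·σ_2 + 2·σ_3 = 6(Δ_2 - Δ_1) = -63
  2·σ_2 + 8·σ_3 + 2·σ_4 = 6(Δ_3 - Δ_2) = 3
Natural end conditions: σ_0 = σ_4 = 0.
Solving: σ_0 = 0, σ_1 = 1905/128, σ_2 = -915/64, σ_3 = 1011/256, σ_4 = 0.

14.8828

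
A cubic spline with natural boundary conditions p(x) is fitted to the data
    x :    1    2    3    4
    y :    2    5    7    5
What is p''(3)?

Let m_i = p''(x_i). Step sizes h_i = 1, 1, 1; slopes of the chords Δ_i = (y_(i+1) - y_i)/h_i = 3, 2, -2.
  1·m_0 + 4·m_1 + 1·m_2 = 6(Δ_1 - Δ_0) = -6
  1·m_1 + 4·m_2 + 1·m_3 = 6(Δ_2 - Δ_1) = -24
Natural end conditions: m_0 = m_3 = 0.
Solving: m_0 = 0, m_1 = 0, m_2 = -6, m_3 = 0.

-6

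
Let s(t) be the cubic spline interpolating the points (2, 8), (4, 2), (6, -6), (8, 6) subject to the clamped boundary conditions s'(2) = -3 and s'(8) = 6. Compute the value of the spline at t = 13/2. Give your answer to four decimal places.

Put M_i = s'' at the i-th knot. Here h = (2, 2, 2) and Δ = (-3, -4, 6), so the interior equations h_(i-1)·M_(i-1) + 2(h_(i-1)+h_i)·M_i + h_i·M_(i+1) = 6(Δ_i − Δ_(i-1)) read
  2·M_0 + 8·M_1 + 2·M_2 = 6(Δ_1 - Δ_0) = -6
  2·M_1 + 8·M_2 + 2·M_3 = 6(Δ_2 - Δ_1) = 60
Clamped end conditions give two more equations: 2h_0·M_0 + h_0·M_1 = 6(Δ_0 - s'(2)) = 0 and h_2·M_2 + 2h_2·M_3 = 6(s'(8) - Δ_2) = 0.
Solving: M_0 = 9/5, M_1 = -18/5, M_2 = 48/5, M_3 = -24/5.
On [6, 8], s(t) = -6 + 6/5·(t - 6) + 24/5·(t - 6)² - 6/5·(t - 6)³.
With (t - 6) = 1/2: s(13/2) = -87/20.

-4.3500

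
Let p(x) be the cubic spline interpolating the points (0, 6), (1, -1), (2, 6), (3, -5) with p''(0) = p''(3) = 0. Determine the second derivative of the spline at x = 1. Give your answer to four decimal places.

Write M_i for p''(x_i). With h_i = 1, 1, 1 and divided differences Δ_i = -7, 7, -11, the continuity of p' gives the tridiagonal system
  1·M_0 + 4·M_1 + 1·M_2 = 6(Δ_1 - Δ_0) = 84
  1·M_1 + 4·M_2 + 1·M_3 = 6(Δ_2 - Δ_1) = -108
Natural end conditions: M_0 = M_3 = 0.
Solving: M_0 = 0, M_1 = 148/5, M_2 = -172/5, M_3 = 0.

29.6000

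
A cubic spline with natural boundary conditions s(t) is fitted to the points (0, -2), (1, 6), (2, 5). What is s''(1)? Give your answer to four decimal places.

Let m_i = s''(x_i). Step sizes h_i = 1, 1; slopes of the chords Δ_i = (y_(i+1) - y_i)/h_i = 8, -1.
  1·m_0 + 4·m_1 + 1·m_2 = 6(Δ_1 - Δ_0) = -54
Natural end conditions: m_0 = m_2 = 0.
Solving: m_0 = 0, m_1 = -27/2, m_2 = 0.

-13.5000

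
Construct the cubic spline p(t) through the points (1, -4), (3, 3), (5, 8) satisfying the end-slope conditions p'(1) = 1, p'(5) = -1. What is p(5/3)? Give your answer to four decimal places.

-2.5556

Let M_i = p''(x_i). Step sizes h_i = 2, 2; slopes of the chords Δ_i = (y_(i+1) - y_i)/h_i = 7/2, 5/2.
  2·M_0 + 8·M_1 + 2·M_2 = 6(Δ_1 - Δ_0) = -6
Clamped end conditions give two more equations: 2h_0·M_0 + h_0·M_1 = 6(Δ_0 - p'(1)) = 15 and h_1·M_1 + 2h_1·M_2 = 6(p'(5) - Δ_1) = -21.
Forward elimination and back-substitution give M_0 = 4, M_1 = -1/2, M_2 = -5.
On [1, 3], p(t) = -4 + 1·(t - 1) + 2·(t - 1)² - 3/8·(t - 1)³.
With (t - 1) = 2/3: p(5/3) = -23/9.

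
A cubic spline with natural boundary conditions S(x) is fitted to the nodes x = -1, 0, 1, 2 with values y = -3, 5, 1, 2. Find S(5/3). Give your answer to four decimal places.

Let M_i = S''(x_i). Step sizes h_i = 1, 1, 1; slopes of the chords Δ_i = (y_(i+1) - y_i)/h_i = 8, -4, 1.
  1·M_0 + 4·M_1 + 1·M_2 = 6(Δ_1 - Δ_0) = -72
  1·M_1 + 4·M_2 + 1·M_3 = 6(Δ_2 - Δ_1) = 30
Natural end conditions: M_0 = M_3 = 0.
Solving the tridiagonal system: M_0 = 0, M_1 = -106/5, M_2 = 64/5, M_3 = 0.
On [1, 2], S(x) = 1 - 49/15·(x - 1) + 32/5·(x - 1)² - 32/15·(x - 1)³.
With (x - 1) = 2/3: S(5/3) = 419/405.

1.0346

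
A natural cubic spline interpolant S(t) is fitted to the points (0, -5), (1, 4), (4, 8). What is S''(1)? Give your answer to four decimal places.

Write σ_i for S''(x_i). With h_i = 1, 3 and divided differences Δ_i = 9, 4/3, the continuity of S' gives the tridiagonal system
  1·σ_0 + 8·σ_1 + 3·σ_2 = 6(Δ_1 - Δ_0) = -46
Natural end conditions: σ_0 = σ_2 = 0.
Solving the tridiagonal system: σ_0 = 0, σ_1 = -23/4, σ_2 = 0.

-5.7500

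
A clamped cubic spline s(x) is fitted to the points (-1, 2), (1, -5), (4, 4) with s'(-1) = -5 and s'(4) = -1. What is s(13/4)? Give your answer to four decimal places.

3.0648

With M_i denoting the second derivative at x_i, h_i = 2, 3, and Δ_i = (y_(i+1) − y_i)/h_i = -7/2, 3:
  2·M_0 + 10·M_1 + 3·M_2 = 6(Δ_1 - Δ_0) = 39
Clamped end conditions give two more equations: 2h_0·M_0 + h_0·M_1 = 6(Δ_0 - s'(-1)) = 9 and h_1·M_1 + 2h_1·M_2 = 6(s'(4) - Δ_1) = -24.
Forward elimination and back-substitution give M_0 = -17/20, M_1 = 31/5, M_2 = -71/10.
On [1, 4], s(x) = -5 + 7/20·(x - 1) + 31/10·(x - 1)² - 133/180·(x - 1)³.
With (x - 1) = 9/4: s(13/4) = 3923/1280.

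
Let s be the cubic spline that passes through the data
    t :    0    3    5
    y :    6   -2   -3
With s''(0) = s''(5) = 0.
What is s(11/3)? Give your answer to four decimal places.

-2.6543

Write m_i for s''(x_i). With h_i = 3, 2 and divided differences Δ_i = -8/3, -1/2, the continuity of s' gives the tridiagonal system
  3·m_0 + 10·m_1 + 2·m_2 = 6(Δ_1 - Δ_0) = 13
Natural end conditions: m_0 = m_2 = 0.
Solving the tridiagonal system: m_0 = 0, m_1 = 13/10, m_2 = 0.
On [3, 5], s(t) = -2 - 41/30·(t - 3) + 13/20·(t - 3)² - 13/120·(t - 3)³.
With (t - 3) = 2/3: s(11/3) = -215/81.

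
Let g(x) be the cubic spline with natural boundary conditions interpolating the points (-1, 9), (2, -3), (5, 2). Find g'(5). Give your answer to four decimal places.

3.0833

With M_i denoting the second derivative at x_i, h_i = 3, 3, and Δ_i = (y_(i+1) − y_i)/h_i = -4, 5/3:
  3·M_0 + 12·M_1 + 3·M_2 = 6(Δ_1 - Δ_0) = 34
Natural end conditions: M_0 = M_2 = 0.
Solving: M_0 = 0, M_1 = 17/6, M_2 = 0.
On [2, 5], g'(x) = b_1 + 2c_1·(x - 2) + 3d_1·(x - 2)² with b_1 = Δ_1 - h_1(2M_1 + M_2)/6 = -7/6, c_1 = M_1/2 = 17/12, d_1 = (M_2 - M_1)/(6h_1) = -17/108. So g'(5) = 37/12.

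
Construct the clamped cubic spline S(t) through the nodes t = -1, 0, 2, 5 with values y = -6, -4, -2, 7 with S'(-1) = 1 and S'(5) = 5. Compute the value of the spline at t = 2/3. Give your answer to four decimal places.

-3.0578

Let m_i = S''(x_i). Step sizes h_i = 1, 2, 3; slopes of the chords Δ_i = (y_(i+1) - y_i)/h_i = 2, 1, 3.
  1·m_0 + 6·m_1 + 2·m_2 = 6(Δ_1 - Δ_0) = -6
  2·m_1 + 10·m_2 + 3·m_3 = 6(Δ_2 - Δ_1) = 12
Clamped end conditions give two more equations: 2h_0·m_0 + h_0·m_1 = 6(Δ_0 - S'(-1)) = 6 and h_2·m_2 + 2h_2·m_3 = 6(S'(5) - Δ_2) = 12.
Forward elimination and back-substitution give m_0 = 230/57, m_1 = -118/57, m_2 = 68/57, m_3 = 80/57.
On [0, 2], S(t) = -4 + 113/57·t - 59/57·t² + 31/114·t³.
With t = 2/3: S(2/3) = -4706/1539.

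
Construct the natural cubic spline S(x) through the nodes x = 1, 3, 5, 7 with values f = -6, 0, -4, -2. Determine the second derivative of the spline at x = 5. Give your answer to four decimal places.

Put M_i = S'' at the i-th knot. Here h = (2, 2, 2) and Δ = (3, -2, 1), so the interior equations h_(i-1)·M_(i-1) + 2(h_(i-1)+h_i)·M_i + h_i·M_(i+1) = 6(Δ_i − Δ_(i-1)) read
  2·M_0 + 8·M_1 + 2·M_2 = 6(Δ_1 - Δ_0) = -30
  2·M_1 + 8·M_2 + 2·M_3 = 6(Δ_2 - Δ_1) = 18
Natural end conditions: M_0 = M_3 = 0.
Solving the tridiagonal system: M_0 = 0, M_1 = -23/5, M_2 = 17/5, M_3 = 0.

3.4000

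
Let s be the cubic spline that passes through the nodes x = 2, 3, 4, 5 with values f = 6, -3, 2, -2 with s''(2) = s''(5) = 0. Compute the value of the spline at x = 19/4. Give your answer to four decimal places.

-0.2188

With σ_i denoting the second derivative at x_i, h_i = 1, 1, 1, and Δ_i = (y_(i+1) − y_i)/h_i = -9, 5, -4:
  1·σ_0 + 4·σ_1 + 1·σ_2 = 6(Δ_1 - Δ_0) = 84
  1·σ_1 + 4·σ_2 + 1·σ_3 = 6(Δ_2 - Δ_1) = -54
Natural end conditions: σ_0 = σ_3 = 0.
Solving: σ_0 = 0, σ_1 = 26, σ_2 = -20, σ_3 = 0.
On [4, 5], s(x) = 2 + 8/3·(x - 4) - 10·(x - 4)² + 10/3·(x - 4)³.
With (x - 4) = 3/4: s(19/4) = -7/32.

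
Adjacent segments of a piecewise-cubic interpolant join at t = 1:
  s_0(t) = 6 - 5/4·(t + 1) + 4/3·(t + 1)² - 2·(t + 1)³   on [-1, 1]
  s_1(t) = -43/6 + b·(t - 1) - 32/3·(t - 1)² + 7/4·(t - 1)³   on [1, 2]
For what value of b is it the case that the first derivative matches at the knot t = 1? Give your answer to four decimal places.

-19.9167

s_0'(t) = -5/4 + 8/3·(t + 1) - 6·(t + 1)², so s_0'(1) = -239/12. On the right, s_1'(1) = b, so b = -239/12.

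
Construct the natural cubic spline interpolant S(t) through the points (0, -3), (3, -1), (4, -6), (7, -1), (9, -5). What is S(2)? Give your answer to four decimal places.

With M_i denoting the second derivative at x_i, h_i = 3, 1, 3, 2, and Δ_i = (y_(i+1) − y_i)/h_i = 2/3, -5, 5/3, -2:
  3·M_0 + 8·M_1 + 1·M_2 = 6(Δ_1 - Δ_0) = -34
  1·M_1 + 8·M_2 + 3·M_3 = 6(Δ_2 - Δ_1) = 40
  3·M_2 + 10·M_3 + 2·M_4 = 6(Δ_3 - Δ_2) = -22
Natural end conditions: M_0 = M_4 = 0.
Forward elimination and back-substitution give M_0 = 0, M_1 = -160/31, M_2 = 226/31, M_3 = -136/31, M_4 = 0.
On [0, 3], S(t) = -3 + 302/93·t + 0·t² - 80/279·t³.
With t = 2: S(2) = 335/279.

1.2007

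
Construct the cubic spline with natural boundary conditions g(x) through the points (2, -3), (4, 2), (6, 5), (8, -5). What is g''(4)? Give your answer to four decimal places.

0.5000

With M_i denoting the second derivative at x_i, h_i = 2, 2, 2, and Δ_i = (y_(i+1) − y_i)/h_i = 5/2, 3/2, -5:
  2·M_0 + 8·M_1 + 2·M_2 = 6(Δ_1 - Δ_0) = -6
  2·M_1 + 8·M_2 + 2·M_3 = 6(Δ_2 - Δ_1) = -39
Natural end conditions: M_0 = M_3 = 0.
Hence M_0 = 0, M_1 = 1/2, M_2 = -5, M_3 = 0.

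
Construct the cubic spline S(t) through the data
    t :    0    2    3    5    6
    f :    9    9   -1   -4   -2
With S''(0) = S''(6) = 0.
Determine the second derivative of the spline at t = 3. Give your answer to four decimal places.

Write M_i for S''(x_i). With h_i = 2, 1, 2, 1 and divided differences Δ_i = 0, -10, -3/2, 2, the continuity of S' gives the tridiagonal system
  2·M_0 + 6·M_1 + 1·M_2 = 6(Δ_1 - Δ_0) = -60
  1·M_1 + 6·M_2 + 2·M_3 = 6(Δ_2 - Δ_1) = 51
  2·M_2 + 6·M_3 + 1·M_4 = 6(Δ_3 - Δ_2) = 21
Natural end conditions: M_0 = M_4 = 0.
Forward elimination and back-substitution give M_0 = 0, M_1 = -364/31, M_2 = 324/31, M_3 = 1/62, M_4 = 0.

10.4516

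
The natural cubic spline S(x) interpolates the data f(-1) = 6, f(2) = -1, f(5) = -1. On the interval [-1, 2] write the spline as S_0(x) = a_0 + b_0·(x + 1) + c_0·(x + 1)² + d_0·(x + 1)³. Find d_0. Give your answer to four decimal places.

With M_i denoting the second derivative at x_i, h_i = 3, 3, and Δ_i = (y_(i+1) − y_i)/h_i = -7/3, 0:
  3·M_0 + 12·M_1 + 3·M_2 = 6(Δ_1 - Δ_0) = 14
Natural end conditions: M_0 = M_2 = 0.
Hence M_0 = 0, M_1 = 7/6, M_2 = 0.
On [-1, 2], with S_0(x) = a_0 + b_0·(x + 1) + c_0·(x + 1)² + d_0·(x + 1)³: c_0 = M_0/2 = 0, d_0 = (M_1 - M_0)/(6h_0) = 7/108, b_0 = Δ_0 - h_0(2M_0 + M_1)/6 = -35/12.

0.0648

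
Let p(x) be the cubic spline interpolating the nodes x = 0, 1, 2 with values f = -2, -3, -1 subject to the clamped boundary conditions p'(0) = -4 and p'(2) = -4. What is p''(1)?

9

Let m_i = p''(x_i). Step sizes h_i = 1, 1; slopes of the chords Δ_i = (y_(i+1) - y_i)/h_i = -1, 2.
  1·m_0 + 4·m_1 + 1·m_2 = 6(Δ_1 - Δ_0) = 18
Clamped end conditions give two more equations: 2h_0·m_0 + h_0·m_1 = 6(Δ_0 - p'(0)) = 18 and h_1·m_1 + 2h_1·m_2 = 6(p'(2) - Δ_1) = -36.
Forward elimination and back-substitution give m_0 = 9/2, m_1 = 9, m_2 = -45/2.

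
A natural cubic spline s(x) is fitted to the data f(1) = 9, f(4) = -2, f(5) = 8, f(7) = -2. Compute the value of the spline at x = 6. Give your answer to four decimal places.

Put M_i = s'' at the i-th knot. Here h = (3, 1, 2) and Δ = (-11/3, 10, -5), so the interior equations h_(i-1)·M_(i-1) + 2(h_(i-1)+h_i)·M_i + h_i·M_(i+1) = 6(Δ_i − Δ_(i-1)) read
  3·M_0 + 8·M_1 + 1·M_2 = 6(Δ_1 - Δ_0) = 82
  1·M_1 + 6·M_2 + 2·M_3 = 6(Δ_2 - Δ_1) = -90
Natural end conditions: M_0 = M_3 = 0.
Solving: M_0 = 0, M_1 = 582/47, M_2 = -802/47, M_3 = 0.
On [5, 7], s(x) = 8 + 899/141·(x - 5) - 401/47·(x - 5)² + 401/282·(x - 5)³.
With (x - 5) = 1: s(6) = 683/94.

7.2660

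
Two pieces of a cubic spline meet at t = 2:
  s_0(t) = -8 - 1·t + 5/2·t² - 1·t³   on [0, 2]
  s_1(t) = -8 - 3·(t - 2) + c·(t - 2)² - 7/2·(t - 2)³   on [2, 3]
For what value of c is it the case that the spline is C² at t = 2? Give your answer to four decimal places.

s_0''(t) = 5 - 6·t, so s_0''(2) = -7. On the right, s_1''(2) = 2c, so c = -7/2.

-3.5000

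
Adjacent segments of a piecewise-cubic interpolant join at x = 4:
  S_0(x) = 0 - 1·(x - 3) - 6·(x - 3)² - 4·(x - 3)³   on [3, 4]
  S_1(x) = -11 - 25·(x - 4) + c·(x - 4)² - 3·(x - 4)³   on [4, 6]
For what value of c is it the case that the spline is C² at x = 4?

-18

S_0''(x) = -12 - 24·(x - 3), so S_0''(4) = -36. On the right, S_1''(4) = 2c, so c = -18.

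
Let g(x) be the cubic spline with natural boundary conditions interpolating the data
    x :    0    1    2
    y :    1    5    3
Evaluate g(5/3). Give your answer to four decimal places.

Let M_i = g''(x_i). Step sizes h_i = 1, 1; slopes of the chords Δ_i = (y_(i+1) - y_i)/h_i = 4, -2.
  1·M_0 + 4·M_1 + 1·M_2 = 6(Δ_1 - Δ_0) = -36
Natural end conditions: M_0 = M_2 = 0.
Forward elimination and back-substitution give M_0 = 0, M_1 = -9, M_2 = 0.
On [1, 2], g(x) = 5 + 1·(x - 1) - 9/2·(x - 1)² + 3/2·(x - 1)³.
With (x - 1) = 2/3: g(5/3) = 37/9.

4.1111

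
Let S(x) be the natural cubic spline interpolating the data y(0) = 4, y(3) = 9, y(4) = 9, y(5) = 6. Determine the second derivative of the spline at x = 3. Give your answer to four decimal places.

Put M_i = S'' at the i-th knot. Here h = (3, 1, 1) and Δ = (5/3, 0, -3), so the interior equations h_(i-1)·M_(i-1) + 2(h_(i-1)+h_i)·M_i + h_i·M_(i+1) = 6(Δ_i − Δ_(i-1)) read
  3·M_0 + 8·M_1 + 1·M_2 = 6(Δ_1 - Δ_0) = -10
  1·M_1 + 4·M_2 + 1·M_3 = 6(Δ_2 - Δ_1) = -18
Natural end conditions: M_0 = M_3 = 0.
Forward elimination and back-substitution give M_0 = 0, M_1 = -22/31, M_2 = -134/31, M_3 = 0.

-0.7097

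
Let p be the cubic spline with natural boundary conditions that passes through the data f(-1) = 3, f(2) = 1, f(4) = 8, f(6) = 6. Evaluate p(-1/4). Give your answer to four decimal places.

1.3250

With M_i denoting the second derivative at x_i, h_i = 3, 2, 2, and Δ_i = (y_(i+1) − y_i)/h_i = -2/3, 7/2, -1:
  3·M_0 + 10·M_1 + 2·M_2 = 6(Δ_1 - Δ_0) = 25
  2·M_1 + 8·M_2 + 2·M_3 = 6(Δ_2 - Δ_1) = -27
Natural end conditions: M_0 = M_3 = 0.
Solving the tridiagonal system: M_0 = 0, M_1 = 127/38, M_2 = -80/19, M_3 = 0.
On [-1, 2], p(t) = 3 - 533/228·(t + 1) + 0·(t + 1)² + 127/684·(t + 1)³.
With (t + 1) = 3/4: p(-1/4) = 6445/4864.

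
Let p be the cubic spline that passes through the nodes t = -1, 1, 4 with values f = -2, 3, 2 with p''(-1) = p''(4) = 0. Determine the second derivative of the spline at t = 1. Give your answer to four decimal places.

-1.7000

Put M_i = p'' at the i-th knot. Here h = (2, 3) and Δ = (5/2, -1/3), so the interior equations h_(i-1)·M_(i-1) + 2(h_(i-1)+h_i)·M_i + h_i·M_(i+1) = 6(Δ_i − Δ_(i-1)) read
  2·M_0 + 10·M_1 + 3·M_2 = 6(Δ_1 - Δ_0) = -17
Natural end conditions: M_0 = M_2 = 0.
Forward elimination and back-substitution give M_0 = 0, M_1 = -17/10, M_2 = 0.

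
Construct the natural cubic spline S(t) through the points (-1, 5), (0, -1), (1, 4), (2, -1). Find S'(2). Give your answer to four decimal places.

With M_i denoting the second derivative at x_i, h_i = 1, 1, 1, and Δ_i = (y_(i+1) − y_i)/h_i = -6, 5, -5:
  1·M_0 + 4·M_1 + 1·M_2 = 6(Δ_1 - Δ_0) = 66
  1·M_1 + 4·M_2 + 1·M_3 = 6(Δ_2 - Δ_1) = -60
Natural end conditions: M_0 = M_3 = 0.
Forward elimination and back-substitution give M_0 = 0, M_1 = 108/5, M_2 = -102/5, M_3 = 0.
On [1, 2], S'(t) = b_2 + 2c_2·(t - 1) + 3d_2·(t - 1)² with b_2 = Δ_2 - h_2(2M_2 + M_3)/6 = 9/5, c_2 = M_2/2 = -51/5, d_2 = (M_3 - M_2)/(6h_2) = 17/5. So S'(2) = -42/5.

-8.4000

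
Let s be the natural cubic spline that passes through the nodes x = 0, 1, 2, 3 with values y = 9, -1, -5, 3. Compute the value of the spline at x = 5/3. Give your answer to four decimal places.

-4.9407

Write M_i for s''(x_i). With h_i = 1, 1, 1 and divided differences Δ_i = -10, -4, 8, the continuity of s' gives the tridiagonal system
  1·M_0 + 4·M_1 + 1·M_2 = 6(Δ_1 - Δ_0) = 36
  1·M_1 + 4·M_2 + 1·M_3 = 6(Δ_2 - Δ_1) = 72
Natural end conditions: M_0 = M_3 = 0.
Forward elimination and back-substitution give M_0 = 0, M_1 = 24/5, M_2 = 84/5, M_3 = 0.
On [1, 2], s(x) = -1 - 42/5·(x - 1) + 12/5·(x - 1)² + 2·(x - 1)³.
With (x - 1) = 2/3: s(5/3) = -667/135.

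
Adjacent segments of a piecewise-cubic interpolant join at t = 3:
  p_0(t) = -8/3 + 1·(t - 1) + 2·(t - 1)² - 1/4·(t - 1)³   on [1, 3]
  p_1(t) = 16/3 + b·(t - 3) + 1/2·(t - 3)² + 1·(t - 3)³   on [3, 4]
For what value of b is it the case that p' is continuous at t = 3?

p_0'(t) = 1 + 4·(t - 1) - 3/4·(t - 1)², so p_0'(3) = 6. On the right, p_1'(3) = b, so b = 6.

6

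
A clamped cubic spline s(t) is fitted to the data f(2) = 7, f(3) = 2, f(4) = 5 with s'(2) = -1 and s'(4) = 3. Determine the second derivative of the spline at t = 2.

Write M_i for s''(x_i). With h_i = 1, 1 and divided differences Δ_i = -5, 3, the continuity of s' gives the tridiagonal system
  1·M_0 + 4·M_1 + 1·M_2 = 6(Δ_1 - Δ_0) = 48
Clamped end conditions give two more equations: 2h_0·M_0 + h_0·M_1 = 6(Δ_0 - s'(2)) = -24 and h_1·M_1 + 2h_1·M_2 = 6(s'(4) - Δ_1) = 0.
Solving: M_0 = -22, M_1 = 20, M_2 = -10.

-22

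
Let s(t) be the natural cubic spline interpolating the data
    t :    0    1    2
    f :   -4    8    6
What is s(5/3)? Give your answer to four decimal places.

Let M_i = s''(x_i). Step sizes h_i = 1, 1; slopes of the chords Δ_i = (y_(i+1) - y_i)/h_i = 12, -2.
  1·M_0 + 4·M_1 + 1·M_2 = 6(Δ_1 - Δ_0) = -84
Natural end conditions: M_0 = M_2 = 0.
Solving the tridiagonal system: M_0 = 0, M_1 = -21, M_2 = 0.
On [1, 2], s(t) = 8 + 5·(t - 1) - 21/2·(t - 1)² + 7/2·(t - 1)³.
With (t - 1) = 2/3: s(5/3) = 208/27.

7.7037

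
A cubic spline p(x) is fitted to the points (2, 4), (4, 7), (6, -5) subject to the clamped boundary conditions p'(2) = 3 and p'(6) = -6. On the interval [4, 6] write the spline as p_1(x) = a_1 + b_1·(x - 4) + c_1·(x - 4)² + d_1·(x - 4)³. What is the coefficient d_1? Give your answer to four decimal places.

Write M_i for p''(x_i). With h_i = 2, 2 and divided differences Δ_i = 3/2, -6, the continuity of p' gives the tridiagonal system
  2·M_0 + 8·M_1 + 2·M_2 = 6(Δ_1 - Δ_0) = -45
Clamped end conditions give two more equations: 2h_0·M_0 + h_0·M_1 = 6(Δ_0 - p'(2)) = -9 and h_1·M_1 + 2h_1·M_2 = 6(p'(6) - Δ_1) = 0.
Solving: M_0 = 9/8, M_1 = -27/4, M_2 = 27/8.
On [4, 6], with p_1(x) = a_1 + b_1·(x - 4) + c_1·(x - 4)² + d_1·(x - 4)³: c_1 = M_1/2 = -27/8, d_1 = (M_2 - M_1)/(6h_1) = 27/32, b_1 = Δ_1 - h_1(2M_1 + M_2)/6 = -21/8.

0.8438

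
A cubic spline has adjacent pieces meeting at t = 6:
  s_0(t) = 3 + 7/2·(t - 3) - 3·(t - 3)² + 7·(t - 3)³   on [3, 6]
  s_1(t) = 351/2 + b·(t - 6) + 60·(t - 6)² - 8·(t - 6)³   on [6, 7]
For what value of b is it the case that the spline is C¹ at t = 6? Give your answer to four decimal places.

s_0'(t) = 7/2 - 6·(t - 3) + 21·(t - 3)², so s_0'(6) = 349/2. On the right, s_1'(6) = b, so b = 349/2.

174.5000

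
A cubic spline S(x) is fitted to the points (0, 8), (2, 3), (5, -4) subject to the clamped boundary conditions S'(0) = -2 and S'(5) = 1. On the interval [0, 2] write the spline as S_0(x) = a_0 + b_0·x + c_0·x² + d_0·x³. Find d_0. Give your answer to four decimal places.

-0.0625

Write σ_i for S''(x_i). With h_i = 2, 3 and divided differences Δ_i = -5/2, -7/3, the continuity of S' gives the tridiagonal system
  2·σ_0 + 10·σ_1 + 3·σ_2 = 6(Δ_1 - Δ_0) = 1
Clamped end conditions give two more equations: 2h_0·σ_0 + h_0·σ_1 = 6(Δ_0 - S'(0)) = -3 and h_1·σ_1 + 2h_1·σ_2 = 6(S'(5) - Δ_1) = 20.
Solving: σ_0 = -1/4, σ_1 = -1, σ_2 = 23/6.
On [0, 2], with S_0(x) = a_0 + b_0·x + c_0·x² + d_0·x³: c_0 = σ_0/2 = -1/8, d_0 = (σ_1 - σ_0)/(6h_0) = -1/16, b_0 = Δ_0 - h_0(2σ_0 + σ_1)/6 = -2.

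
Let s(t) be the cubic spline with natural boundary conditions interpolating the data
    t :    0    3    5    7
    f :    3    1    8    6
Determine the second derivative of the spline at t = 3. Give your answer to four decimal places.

3.3421

Put σ_i = s'' at the i-th knot. Here h = (3, 2, 2) and Δ = (-2/3, 7/2, -1), so the interior equations h_(i-1)·σ_(i-1) + 2(h_(i-1)+h_i)·σ_i + h_i·σ_(i+1) = 6(Δ_i − Δ_(i-1)) read
  3·σ_0 + 10·σ_1 + 2·σ_2 = 6(Δ_1 - Δ_0) = 25
  2·σ_1 + 8·σ_2 + 2·σ_3 = 6(Δ_2 - Δ_1) = -27
Natural end conditions: σ_0 = σ_3 = 0.
Solving the tridiagonal system: σ_0 = 0, σ_1 = 127/38, σ_2 = -80/19, σ_3 = 0.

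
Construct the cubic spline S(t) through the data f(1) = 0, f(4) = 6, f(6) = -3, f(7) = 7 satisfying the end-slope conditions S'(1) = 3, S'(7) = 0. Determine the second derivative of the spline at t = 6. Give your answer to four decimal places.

With M_i denoting the second derivative at x_i, h_i = 3, 2, 1, and Δ_i = (y_(i+1) − y_i)/h_i = 2, -9/2, 10:
  3·M_0 + 10·M_1 + 2·M_2 = 6(Δ_1 - Δ_0) = -39
  2·M_1 + 6·M_2 + 1·M_3 = 6(Δ_2 - Δ_1) = 87
Clamped end conditions give two more equations: 2h_0·M_0 + h_0·M_1 = 6(Δ_0 - S'(1)) = -6 and h_2·M_2 + 2h_2·M_3 = 6(S'(7) - Δ_2) = -60.
Forward elimination and back-substitution give M_0 = 77/19, M_1 = -192/19, M_2 = 474/19, M_3 = -807/19.

24.9474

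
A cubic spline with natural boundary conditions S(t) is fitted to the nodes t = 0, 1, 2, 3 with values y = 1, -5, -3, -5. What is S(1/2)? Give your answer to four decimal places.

-2.9000

Put m_i = S'' at the i-th knot. Here h = (1, 1, 1) and Δ = (-6, 2, -2), so the interior equations h_(i-1)·m_(i-1) + 2(h_(i-1)+h_i)·m_i + h_i·m_(i+1) = 6(Δ_i − Δ_(i-1)) read
  1·m_0 + 4·m_1 + 1·m_2 = 6(Δ_1 - Δ_0) = 48
  1·m_1 + 4·m_2 + 1·m_3 = 6(Δ_2 - Δ_1) = -24
Natural end conditions: m_0 = m_3 = 0.
Solving: m_0 = 0, m_1 = 72/5, m_2 = -48/5, m_3 = 0.
On [0, 1], S(t) = 1 - 42/5·t + 0·t² + 12/5·t³.
With t = 1/2: S(1/2) = -29/10.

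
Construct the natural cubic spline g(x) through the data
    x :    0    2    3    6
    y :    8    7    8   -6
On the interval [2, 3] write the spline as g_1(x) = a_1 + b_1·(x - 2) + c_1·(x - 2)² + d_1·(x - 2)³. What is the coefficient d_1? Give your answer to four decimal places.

With M_i denoting the second derivative at x_i, h_i = 2, 1, 3, and Δ_i = (y_(i+1) − y_i)/h_i = -1/2, 1, -14/3:
  2·M_0 + 6·M_1 + 1·M_2 = 6(Δ_1 - Δ_0) = 9
  1·M_1 + 8·M_2 + 3·M_3 = 6(Δ_2 - Δ_1) = -34
Natural end conditions: M_0 = M_3 = 0.
Hence M_0 = 0, M_1 = 106/47, M_2 = -213/47, M_3 = 0.
On [2, 3], with g_1(x) = a_1 + b_1·(x - 2) + c_1·(x - 2)² + d_1·(x - 2)³: c_1 = M_1/2 = 53/47, d_1 = (M_2 - M_1)/(6h_1) = -319/282, b_1 = Δ_1 - h_1(2M_1 + M_2)/6 = 283/282.

-1.1312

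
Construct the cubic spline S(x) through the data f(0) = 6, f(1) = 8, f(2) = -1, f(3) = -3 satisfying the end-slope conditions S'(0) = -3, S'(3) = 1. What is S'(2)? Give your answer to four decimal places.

-7.8667

Let m_i = S''(x_i). Step sizes h_i = 1, 1, 1; slopes of the chords Δ_i = (y_(i+1) - y_i)/h_i = 2, -9, -2.
  1·m_0 + 4·m_1 + 1·m_2 = 6(Δ_1 - Δ_0) = -66
  1·m_1 + 4·m_2 + 1·m_3 = 6(Δ_2 - Δ_1) = 42
Clamped end conditions give two more equations: 2h_0·m_0 + h_0·m_1 = 6(Δ_0 - S'(0)) = 30 and h_2·m_2 + 2h_2·m_3 = 6(S'(3) - Δ_2) = 18.
Forward elimination and back-substitution give m_0 = 436/15, m_1 = -422/15, m_2 = 262/15, m_3 = 4/15.
On [2, 3], S'(x) = b_2 + 2c_2·(x - 2) + 3d_2·(x - 2)² with b_2 = Δ_2 - h_2(2m_2 + m_3)/6 = -118/15, c_2 = m_2/2 = 131/15, d_2 = (m_3 - m_2)/(6h_2) = -43/15. So S'(2) = -118/15.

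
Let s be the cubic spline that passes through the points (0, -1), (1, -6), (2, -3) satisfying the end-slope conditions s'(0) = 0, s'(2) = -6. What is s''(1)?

Put σ_i = s'' at the i-th knot. Here h = (1, 1) and Δ = (-5, 3), so the interior equations h_(i-1)·σ_(i-1) + 2(h_(i-1)+h_i)·σ_i + h_i·σ_(i+1) = 6(Δ_i − Δ_(i-1)) read
  1·σ_0 + 4·σ_1 + 1·σ_2 = 6(Δ_1 - Δ_0) = 48
Clamped end conditions give two more equations: 2h_0·σ_0 + h_0·σ_1 = 6(Δ_0 - s'(0)) = -30 and h_1·σ_1 + 2h_1·σ_2 = 6(s'(2) - Δ_1) = -54.
Forward elimination and back-substitution give σ_0 = -30, σ_1 = 30, σ_2 = -42.

30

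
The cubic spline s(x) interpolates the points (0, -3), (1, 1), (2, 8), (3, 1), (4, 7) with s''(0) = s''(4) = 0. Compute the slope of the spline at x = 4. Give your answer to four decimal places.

Write M_i for s''(x_i). With h_i = 1, 1, 1, 1 and divided differences Δ_i = 4, 7, -7, 6, the continuity of s' gives the tridiagonal system
  1·M_0 + 4·M_1 + 1·M_2 = 6(Δ_1 - Δ_0) = 18
  1·M_1 + 4·M_2 + 1·M_3 = 6(Δ_2 - Δ_1) = -84
  1·M_2 + 4·M_3 + 1·M_4 = 6(Δ_3 - Δ_2) = 78
Natural end conditions: M_0 = M_4 = 0.
Solving: M_0 = 0, M_1 = 171/14, M_2 = -216/7, M_3 = 381/14, M_4 = 0.
On [3, 4], s'(x) = b_3 + 2c_3·(x - 3) + 3d_3·(x - 3)² with b_3 = Δ_3 - h_3(2M_3 + M_4)/6 = -43/14, c_3 = M_3/2 = 381/28, d_3 = (M_4 - M_3)/(6h_3) = -127/28. So s'(4) = 295/28.

10.5357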